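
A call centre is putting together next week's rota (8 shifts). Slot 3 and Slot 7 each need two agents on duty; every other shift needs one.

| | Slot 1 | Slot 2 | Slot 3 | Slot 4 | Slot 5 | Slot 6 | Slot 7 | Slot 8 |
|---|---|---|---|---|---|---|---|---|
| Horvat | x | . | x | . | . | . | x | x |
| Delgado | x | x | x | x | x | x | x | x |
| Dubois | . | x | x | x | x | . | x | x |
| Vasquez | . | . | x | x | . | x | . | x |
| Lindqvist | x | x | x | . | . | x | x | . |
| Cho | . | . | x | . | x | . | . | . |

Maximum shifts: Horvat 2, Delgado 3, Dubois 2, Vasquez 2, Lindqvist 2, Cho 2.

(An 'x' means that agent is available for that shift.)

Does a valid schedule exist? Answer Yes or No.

Yes

One valid schedule: Slot 1→Horvat, Slot 2→Delgado, Slot 3→Dubois+Vasquez, Slot 4→Delgado, Slot 5→Delgado, Slot 6→Vasquez, Slot 7→Dubois+Lindqvist, Slot 8→Horvat.
Loads: Horvat 2/2, Delgado 3/3, Dubois 2/2, Vasquez 2/2, Lindqvist 1/2, Cho 0/2 — all within limits.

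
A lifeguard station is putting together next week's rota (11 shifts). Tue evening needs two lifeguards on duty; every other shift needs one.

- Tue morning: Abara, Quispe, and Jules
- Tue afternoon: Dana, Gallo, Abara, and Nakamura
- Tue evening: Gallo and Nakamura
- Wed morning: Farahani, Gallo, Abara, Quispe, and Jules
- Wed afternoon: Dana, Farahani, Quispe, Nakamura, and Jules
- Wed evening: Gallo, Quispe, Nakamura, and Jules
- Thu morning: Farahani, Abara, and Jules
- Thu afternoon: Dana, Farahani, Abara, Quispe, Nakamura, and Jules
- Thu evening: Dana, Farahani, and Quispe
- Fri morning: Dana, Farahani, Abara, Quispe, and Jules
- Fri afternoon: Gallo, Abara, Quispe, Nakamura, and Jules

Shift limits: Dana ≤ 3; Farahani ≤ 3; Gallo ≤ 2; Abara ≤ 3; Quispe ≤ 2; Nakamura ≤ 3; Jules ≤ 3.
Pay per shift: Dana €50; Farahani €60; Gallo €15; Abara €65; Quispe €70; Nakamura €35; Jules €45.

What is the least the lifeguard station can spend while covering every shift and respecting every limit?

Tue evening can only be covered by Gallo and Nakamura, so that assignment is forced.
Picking the cheapest available lifeguard for each shift independently would cost €365, but that ignores the shift limits.
An optimal schedule: Tue morning→Jules, Tue afternoon→Gallo, Tue evening→Gallo+Nakamura, Wed morning→Jules, Wed afternoon→Dana, Wed evening→Nakamura, Thu morning→Jules, Thu afternoon→Farahani, Thu evening→Dana, Fri morning→Dana, Fri afternoon→Nakamura.
Total: 45 + 15 + 15 + 35 + 45 + 50 + 35 + 45 + 60 + 50 + 50 + 35 = €480.

€480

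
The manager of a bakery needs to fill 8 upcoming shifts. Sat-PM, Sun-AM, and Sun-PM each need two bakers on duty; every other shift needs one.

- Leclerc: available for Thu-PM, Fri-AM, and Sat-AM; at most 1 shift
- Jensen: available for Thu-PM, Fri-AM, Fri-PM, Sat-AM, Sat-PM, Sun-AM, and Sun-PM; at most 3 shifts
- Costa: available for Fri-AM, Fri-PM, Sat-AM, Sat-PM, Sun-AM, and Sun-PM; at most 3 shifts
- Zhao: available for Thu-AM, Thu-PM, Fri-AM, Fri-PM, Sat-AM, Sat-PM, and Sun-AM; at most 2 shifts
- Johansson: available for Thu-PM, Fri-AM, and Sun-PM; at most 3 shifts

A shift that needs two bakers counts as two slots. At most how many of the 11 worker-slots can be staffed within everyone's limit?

11

Total capacity across all bakers is 1+3+3+2+3 = 12, and 11 slots are needed, so at most 11 can be filled.
An assignment achieving 11: Thu-AM→Zhao, Thu-PM→Leclerc, Fri-AM→Johansson, Fri-PM→Jensen, Sat-AM→Zhao, Sat-PM→Jensen+Costa, Sun-AM→Jensen+Costa, Sun-PM→Costa+Johansson.
Loads: Leclerc 1/1, Jensen 3/3, Costa 3/3, Zhao 2/2, Johansson 2/3.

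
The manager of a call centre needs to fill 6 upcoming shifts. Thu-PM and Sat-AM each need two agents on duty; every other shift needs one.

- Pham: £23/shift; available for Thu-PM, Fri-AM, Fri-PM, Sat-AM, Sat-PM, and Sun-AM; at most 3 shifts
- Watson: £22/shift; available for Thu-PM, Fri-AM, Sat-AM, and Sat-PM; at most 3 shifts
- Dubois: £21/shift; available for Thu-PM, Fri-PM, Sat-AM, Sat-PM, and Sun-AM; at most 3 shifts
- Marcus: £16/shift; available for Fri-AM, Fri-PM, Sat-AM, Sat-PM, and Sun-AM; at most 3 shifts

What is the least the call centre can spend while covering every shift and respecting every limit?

£155

Picking the cheapest available agent for each shift independently would cost £144, but that ignores the shift limits.
An optimal schedule: Thu-PM→Dubois+Watson, Fri-AM→Marcus, Fri-PM→Marcus, Sat-AM→Dubois+Watson, Sat-PM→Dubois, Sun-AM→Marcus.
Total: 21 + 22 + 16 + 16 + 21 + 22 + 21 + 16 = £155.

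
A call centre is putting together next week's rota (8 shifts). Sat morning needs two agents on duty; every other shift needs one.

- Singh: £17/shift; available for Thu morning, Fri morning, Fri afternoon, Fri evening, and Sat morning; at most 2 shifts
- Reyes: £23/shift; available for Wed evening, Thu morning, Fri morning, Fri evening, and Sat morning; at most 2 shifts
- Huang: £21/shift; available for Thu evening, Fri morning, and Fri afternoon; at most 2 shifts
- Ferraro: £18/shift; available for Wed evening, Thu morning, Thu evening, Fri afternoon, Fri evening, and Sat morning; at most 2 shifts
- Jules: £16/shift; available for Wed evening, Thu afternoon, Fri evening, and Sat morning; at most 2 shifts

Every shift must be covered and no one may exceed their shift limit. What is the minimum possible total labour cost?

Thu afternoon can only be covered by Jules, so that assignment is forced.
Picking the cheapest available agent for each shift independently would cost £150, but that ignores the shift limits.
An optimal schedule: Wed evening→Jules, Thu morning→Singh, Thu afternoon→Jules, Thu evening→Ferraro, Fri morning→Huang, Fri afternoon→Huang, Fri evening→Singh, Sat morning→Ferraro+Reyes.
Total: 16 + 17 + 16 + 18 + 21 + 21 + 17 + 18 + 23 = £167.

£167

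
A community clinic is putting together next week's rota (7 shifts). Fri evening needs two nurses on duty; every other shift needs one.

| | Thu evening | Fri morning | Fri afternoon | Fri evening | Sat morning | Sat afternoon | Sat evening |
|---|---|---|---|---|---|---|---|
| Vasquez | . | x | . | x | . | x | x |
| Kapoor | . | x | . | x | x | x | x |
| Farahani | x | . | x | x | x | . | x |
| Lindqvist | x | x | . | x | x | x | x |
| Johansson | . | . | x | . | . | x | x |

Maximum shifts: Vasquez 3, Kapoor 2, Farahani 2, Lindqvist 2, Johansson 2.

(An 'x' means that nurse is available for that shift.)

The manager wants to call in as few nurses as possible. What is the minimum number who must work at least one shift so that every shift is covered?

4

8 slots to fill and no one can take more than 3, so at least ⌈8/3⌉ = 3 nurses are needed.
Any 3 nurses together have capacity at most 3+2+2 = 7 < 8 slots, so 3 can never suffice.
Vasquez, Kapoor, Farahani, and Lindqvist alone can cover everything: Thu evening→Farahani, Fri morning→Vasquez, Fri afternoon→Farahani, Fri evening→Kapoor+Lindqvist, Sat morning→Kapoor, Sat afternoon→Vasquez, Sat evening→Vasquez.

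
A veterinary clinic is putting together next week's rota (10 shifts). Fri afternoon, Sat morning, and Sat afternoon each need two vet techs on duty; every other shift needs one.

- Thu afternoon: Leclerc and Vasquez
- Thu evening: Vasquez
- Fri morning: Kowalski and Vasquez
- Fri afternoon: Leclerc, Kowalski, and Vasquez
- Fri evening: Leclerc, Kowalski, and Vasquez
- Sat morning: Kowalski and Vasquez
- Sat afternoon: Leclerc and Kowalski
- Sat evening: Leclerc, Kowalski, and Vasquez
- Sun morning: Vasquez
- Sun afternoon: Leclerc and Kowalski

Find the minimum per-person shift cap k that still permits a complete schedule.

5

With 3 vet techs and 13 worker-slots to fill, someone must work at least ⌈13/3⌉ = 5 shifts, so k ≥ 5.
k = 5 works: Thu afternoon→Leclerc, Thu evening→Vasquez, Fri morning→Kowalski, Fri afternoon→Leclerc+Kowalski, Fri evening→Leclerc, Sat morning→Kowalski+Vasquez, Sat afternoon→Leclerc+Kowalski, Sat evening→Kowalski, Sun morning→Vasquez, Sun afternoon→Leclerc.
Loads: Leclerc 5, Kowalski 5, Vasquez 3 — all ≤ 5.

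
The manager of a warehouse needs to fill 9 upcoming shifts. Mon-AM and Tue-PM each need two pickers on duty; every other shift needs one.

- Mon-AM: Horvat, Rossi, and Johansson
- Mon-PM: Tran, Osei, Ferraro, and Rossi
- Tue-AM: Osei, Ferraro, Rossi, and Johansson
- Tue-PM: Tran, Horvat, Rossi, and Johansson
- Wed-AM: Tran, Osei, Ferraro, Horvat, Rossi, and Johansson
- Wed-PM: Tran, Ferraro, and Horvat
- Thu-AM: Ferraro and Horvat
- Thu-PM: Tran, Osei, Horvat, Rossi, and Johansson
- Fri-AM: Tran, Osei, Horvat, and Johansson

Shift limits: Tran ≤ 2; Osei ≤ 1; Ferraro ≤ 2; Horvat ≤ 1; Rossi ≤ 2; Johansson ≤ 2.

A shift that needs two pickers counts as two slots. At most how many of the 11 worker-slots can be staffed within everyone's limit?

10

Total capacity across all pickers is 2+1+2+1+2+2 = 10, and 11 slots are needed, so at most 10 can be filled.
An assignment achieving 10: Mon-AM→Horvat+Rossi, Mon-PM→Tran, Tue-AM→Osei, Tue-PM→Rossi+Johansson, Wed-AM→Ferraro, Wed-PM→Tran, Thu-AM→Ferraro, Fri-AM→Johansson.
Loads: Tran 2/2, Osei 1/1, Ferraro 2/2, Horvat 1/1, Rossi 2/2, Johansson 2/2.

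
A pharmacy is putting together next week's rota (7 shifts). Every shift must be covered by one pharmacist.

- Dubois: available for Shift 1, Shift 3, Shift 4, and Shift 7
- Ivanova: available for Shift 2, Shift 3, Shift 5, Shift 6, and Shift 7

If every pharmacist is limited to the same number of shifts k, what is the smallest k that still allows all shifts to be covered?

4

With 2 pharmacists and 7 worker-slots to fill, someone must work at least ⌈7/2⌉ = 4 shifts, so k ≥ 4.
k = 4 works: Shift 1→Dubois, Shift 2→Ivanova, Shift 3→Dubois, Shift 4→Dubois, Shift 5→Ivanova, Shift 6→Ivanova, Shift 7→Dubois.
Loads: Dubois 4, Ivanova 3 — all ≤ 4.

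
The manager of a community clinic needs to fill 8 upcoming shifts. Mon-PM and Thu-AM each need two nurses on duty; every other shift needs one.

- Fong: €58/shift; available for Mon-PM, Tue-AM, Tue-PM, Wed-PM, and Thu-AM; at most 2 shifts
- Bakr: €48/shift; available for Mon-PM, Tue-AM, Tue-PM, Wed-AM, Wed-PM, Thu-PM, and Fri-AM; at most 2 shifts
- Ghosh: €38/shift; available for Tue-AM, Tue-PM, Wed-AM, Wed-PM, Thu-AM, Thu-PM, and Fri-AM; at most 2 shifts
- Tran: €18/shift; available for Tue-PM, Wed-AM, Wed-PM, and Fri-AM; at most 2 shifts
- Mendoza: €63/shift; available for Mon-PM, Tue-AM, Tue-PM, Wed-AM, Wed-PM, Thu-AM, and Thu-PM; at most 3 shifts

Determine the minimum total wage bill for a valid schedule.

Picking the cheapest available nurse for each shift independently would cost €350, but that ignores the shift limits.
An optimal schedule: Mon-PM→Fong+Bakr, Tue-AM→Mendoza, Tue-PM→Tran, Wed-AM→Tran, Wed-PM→Mendoza, Thu-AM→Fong+Ghosh, Thu-PM→Bakr, Fri-AM→Ghosh.
Total: 58 + 48 + 63 + 18 + 18 + 63 + 58 + 38 + 48 + 38 = €450.

€450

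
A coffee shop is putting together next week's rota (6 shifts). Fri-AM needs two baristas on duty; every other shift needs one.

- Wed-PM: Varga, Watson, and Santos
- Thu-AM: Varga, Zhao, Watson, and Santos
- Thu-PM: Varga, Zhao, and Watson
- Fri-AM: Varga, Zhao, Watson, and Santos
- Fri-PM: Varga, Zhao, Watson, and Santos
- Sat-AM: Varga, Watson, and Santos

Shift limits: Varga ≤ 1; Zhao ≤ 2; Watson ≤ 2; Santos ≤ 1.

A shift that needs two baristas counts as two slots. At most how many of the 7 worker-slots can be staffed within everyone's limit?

Total capacity across all baristas is 1+2+2+1 = 6, and 7 slots are needed, so at most 6 can be filled.
An assignment achieving 6: Wed-PM→Varga, Thu-AM→Zhao, Thu-PM→Zhao, Fri-AM→Watson+Santos, Sat-AM→Watson.
Loads: Varga 1/1, Zhao 2/2, Watson 2/2, Santos 1/1.

6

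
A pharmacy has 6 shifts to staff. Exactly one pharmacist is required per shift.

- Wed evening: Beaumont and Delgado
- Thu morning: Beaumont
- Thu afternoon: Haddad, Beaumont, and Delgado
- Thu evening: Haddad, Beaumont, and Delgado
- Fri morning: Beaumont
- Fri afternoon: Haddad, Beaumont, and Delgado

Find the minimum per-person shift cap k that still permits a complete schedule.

2

With 3 pharmacists and 6 worker-slots to fill, someone must work at least ⌈6/3⌉ = 2 shifts, so k ≥ 2.
k = 2 works: Wed evening→Delgado, Thu morning→Beaumont, Thu afternoon→Haddad, Thu evening→Haddad, Fri morning→Beaumont, Fri afternoon→Delgado.
Loads: Haddad 2, Beaumont 2, Delgado 2 — all ≤ 2.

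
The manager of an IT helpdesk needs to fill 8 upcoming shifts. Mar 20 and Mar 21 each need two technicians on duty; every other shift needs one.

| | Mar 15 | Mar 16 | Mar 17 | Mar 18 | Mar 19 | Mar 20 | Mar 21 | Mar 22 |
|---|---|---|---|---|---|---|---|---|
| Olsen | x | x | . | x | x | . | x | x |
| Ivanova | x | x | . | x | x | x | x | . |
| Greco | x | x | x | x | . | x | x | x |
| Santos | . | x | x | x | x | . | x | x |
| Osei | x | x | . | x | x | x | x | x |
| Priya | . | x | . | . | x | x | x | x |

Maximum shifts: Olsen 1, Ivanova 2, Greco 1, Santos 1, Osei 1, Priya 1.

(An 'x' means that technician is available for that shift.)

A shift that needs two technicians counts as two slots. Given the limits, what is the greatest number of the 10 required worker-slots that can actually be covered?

Total capacity across all technicians is 1+2+1+1+1+1 = 7, and 10 slots are needed, so at most 7 can be filled.
An assignment achieving 7: Mar 15→Olsen, Mar 17→Greco, Mar 18→Ivanova, Mar 19→Santos, Mar 20→Ivanova+Osei, Mar 22→Priya.
Loads: Olsen 1/1, Ivanova 2/2, Greco 1/1, Santos 1/1, Osei 1/1, Priya 1/1.

7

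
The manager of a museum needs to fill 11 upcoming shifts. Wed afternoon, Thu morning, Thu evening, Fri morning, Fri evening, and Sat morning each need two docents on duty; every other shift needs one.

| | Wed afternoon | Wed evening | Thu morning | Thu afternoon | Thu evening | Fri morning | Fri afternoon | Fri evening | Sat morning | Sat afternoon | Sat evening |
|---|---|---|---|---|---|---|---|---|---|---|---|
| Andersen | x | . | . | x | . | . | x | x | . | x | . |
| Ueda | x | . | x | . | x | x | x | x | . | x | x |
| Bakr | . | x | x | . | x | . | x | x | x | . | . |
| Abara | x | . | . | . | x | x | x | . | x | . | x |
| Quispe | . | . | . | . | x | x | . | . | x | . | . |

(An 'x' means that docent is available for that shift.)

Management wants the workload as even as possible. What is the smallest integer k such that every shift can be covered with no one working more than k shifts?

With 5 docents and 17 worker-slots to fill, someone must work at least ⌈17/5⌉ = 4 shifts, so k ≥ 4.
k = 4 works: Wed afternoon→Andersen+Ueda, Wed evening→Bakr, Thu morning→Ueda+Bakr, Thu afternoon→Andersen, Thu evening→Abara+Quispe, Fri morning→Ueda+Abara, Fri afternoon→Abara, Fri evening→Andersen+Bakr, Sat morning→Bakr+Abara, Sat afternoon→Andersen, Sat evening→Ueda.
Loads: Andersen 4, Ueda 4, Bakr 4, Abara 4, Quispe 1 — all ≤ 4.

4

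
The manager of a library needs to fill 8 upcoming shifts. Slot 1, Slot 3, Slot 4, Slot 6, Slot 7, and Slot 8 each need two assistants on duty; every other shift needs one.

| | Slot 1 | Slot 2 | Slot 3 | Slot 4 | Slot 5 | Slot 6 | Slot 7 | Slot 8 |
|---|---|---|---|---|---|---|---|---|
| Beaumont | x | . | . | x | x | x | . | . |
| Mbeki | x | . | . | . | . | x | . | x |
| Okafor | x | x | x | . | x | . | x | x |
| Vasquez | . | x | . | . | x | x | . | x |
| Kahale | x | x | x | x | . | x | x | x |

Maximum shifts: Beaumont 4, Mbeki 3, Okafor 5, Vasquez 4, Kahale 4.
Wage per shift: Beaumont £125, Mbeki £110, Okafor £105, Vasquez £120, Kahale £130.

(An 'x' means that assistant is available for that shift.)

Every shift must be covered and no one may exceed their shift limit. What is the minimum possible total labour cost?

Slot 3 can only be covered by Okafor and Kahale, so that assignment is forced.
Slot 4 can only be covered by Beaumont and Kahale, so that assignment is forced.
Slot 7 can only be covered by Okafor and Kahale, so that assignment is forced.
Picking the cheapest available assistant for each shift independently would cost £1595, but that ignores the shift limits.
An optimal schedule: Slot 1→Okafor+Mbeki, Slot 2→Okafor, Slot 3→Okafor+Kahale, Slot 4→Beaumont+Kahale, Slot 5→Okafor, Slot 6→Mbeki+Vasquez, Slot 7→Okafor+Kahale, Slot 8→Mbeki+Vasquez.
Total: 105 + 110 + 105 + 105 + 130 + 125 + 130 + 105 + 110 + 120 + 105 + 130 + 110 + 120 = £1610.

£1610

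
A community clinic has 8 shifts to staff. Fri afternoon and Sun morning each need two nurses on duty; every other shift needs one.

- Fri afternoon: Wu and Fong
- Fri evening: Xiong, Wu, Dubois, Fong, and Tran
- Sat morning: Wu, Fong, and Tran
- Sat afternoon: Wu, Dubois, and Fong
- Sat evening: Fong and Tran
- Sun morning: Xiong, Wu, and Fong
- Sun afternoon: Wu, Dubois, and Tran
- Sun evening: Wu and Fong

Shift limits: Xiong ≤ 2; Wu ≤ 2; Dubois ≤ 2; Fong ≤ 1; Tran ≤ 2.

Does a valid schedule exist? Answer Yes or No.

No

Shifts {Fri afternoon, Sun morning, Sun evening} need 5 worker-slots in total, but the nurses available for any of those shifts (Xiong, Wu, and Fong) can supply at most 4 among them. So no valid schedule exists.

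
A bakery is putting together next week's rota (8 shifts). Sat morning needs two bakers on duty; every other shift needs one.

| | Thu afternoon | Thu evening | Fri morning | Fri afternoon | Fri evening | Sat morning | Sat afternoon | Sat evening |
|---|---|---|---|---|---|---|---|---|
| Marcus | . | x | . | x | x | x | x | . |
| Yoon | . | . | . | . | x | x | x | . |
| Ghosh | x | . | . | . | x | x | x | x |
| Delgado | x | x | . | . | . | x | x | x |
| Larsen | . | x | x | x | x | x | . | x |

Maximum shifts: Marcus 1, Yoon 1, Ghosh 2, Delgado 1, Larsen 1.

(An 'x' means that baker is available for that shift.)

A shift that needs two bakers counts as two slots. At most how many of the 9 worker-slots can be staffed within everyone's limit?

6

Total capacity across all bakers is 1+1+2+1+1 = 6, and 9 slots are needed, so at most 6 can be filled.
An assignment achieving 6: Thu afternoon→Ghosh, Thu evening→Delgado, Fri morning→Larsen, Fri afternoon→Marcus, Fri evening→Yoon, Sat evening→Ghosh.
Loads: Marcus 1/1, Yoon 1/1, Ghosh 2/2, Delgado 1/1, Larsen 1/1.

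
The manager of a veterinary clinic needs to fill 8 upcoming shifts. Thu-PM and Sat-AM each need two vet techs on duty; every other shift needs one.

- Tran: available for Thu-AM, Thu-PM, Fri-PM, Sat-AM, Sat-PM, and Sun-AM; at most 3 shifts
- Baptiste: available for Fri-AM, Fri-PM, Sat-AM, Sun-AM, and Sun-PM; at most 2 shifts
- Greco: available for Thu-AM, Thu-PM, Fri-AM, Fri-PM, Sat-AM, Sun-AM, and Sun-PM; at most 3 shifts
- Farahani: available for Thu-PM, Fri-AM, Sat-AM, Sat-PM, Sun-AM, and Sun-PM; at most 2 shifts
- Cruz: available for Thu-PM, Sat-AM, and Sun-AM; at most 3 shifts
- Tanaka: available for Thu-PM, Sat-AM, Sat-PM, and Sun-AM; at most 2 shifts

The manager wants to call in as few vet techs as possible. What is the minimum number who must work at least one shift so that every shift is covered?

4

10 slots to fill and no one can take more than 3, so at least ⌈10/3⌉ = 4 vet techs are needed.
Tran, Baptiste, Greco, and Farahani alone can cover everything: Thu-AM→Tran, Thu-PM→Tran+Greco, Fri-AM→Baptiste, Fri-PM→Baptiste, Sat-AM→Greco+Farahani, Sat-PM→Tran, Sun-AM→Farahani, Sun-PM→Greco.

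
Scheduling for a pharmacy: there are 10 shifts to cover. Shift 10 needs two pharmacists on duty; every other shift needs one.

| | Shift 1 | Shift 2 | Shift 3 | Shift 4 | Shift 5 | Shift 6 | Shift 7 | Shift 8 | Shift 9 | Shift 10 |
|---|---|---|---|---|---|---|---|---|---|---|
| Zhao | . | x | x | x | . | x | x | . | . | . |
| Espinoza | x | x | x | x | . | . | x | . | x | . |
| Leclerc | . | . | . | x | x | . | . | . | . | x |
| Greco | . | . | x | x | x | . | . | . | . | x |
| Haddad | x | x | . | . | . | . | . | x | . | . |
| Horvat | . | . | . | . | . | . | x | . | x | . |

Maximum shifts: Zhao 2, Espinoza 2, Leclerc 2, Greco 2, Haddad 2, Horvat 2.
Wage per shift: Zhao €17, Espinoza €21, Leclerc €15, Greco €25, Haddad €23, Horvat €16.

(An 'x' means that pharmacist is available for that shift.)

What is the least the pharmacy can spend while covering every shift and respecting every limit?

Shift 6 can only be covered by Zhao, so that assignment is forced.
Shift 8 can only be covered by Haddad, so that assignment is forced.
Shift 10 can only be covered by Leclerc and Greco, so that assignment is forced.
Picking the cheapest available pharmacist for each shift independently would cost €197, but that ignores the shift limits.
An optimal schedule: Shift 1→Espinoza, Shift 2→Haddad, Shift 3→Zhao, Shift 4→Espinoza, Shift 5→Leclerc, Shift 6→Zhao, Shift 7→Horvat, Shift 8→Haddad, Shift 9→Horvat, Shift 10→Leclerc+Greco.
Total: 21 + 23 + 17 + 21 + 15 + 17 + 16 + 23 + 16 + 15 + 25 = €209.

€209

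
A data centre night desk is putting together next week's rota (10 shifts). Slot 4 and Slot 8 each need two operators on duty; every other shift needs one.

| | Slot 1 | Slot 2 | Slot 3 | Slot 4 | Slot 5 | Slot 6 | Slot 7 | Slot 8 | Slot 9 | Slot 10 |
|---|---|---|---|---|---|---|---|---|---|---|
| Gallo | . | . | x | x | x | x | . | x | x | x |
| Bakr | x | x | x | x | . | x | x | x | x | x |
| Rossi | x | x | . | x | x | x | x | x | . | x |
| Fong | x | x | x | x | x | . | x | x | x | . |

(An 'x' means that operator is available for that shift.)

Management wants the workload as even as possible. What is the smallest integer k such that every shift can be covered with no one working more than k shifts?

With 4 operators and 12 worker-slots to fill, someone must work at least ⌈12/4⌉ = 3 shifts, so k ≥ 3.
k = 3 works: Slot 1→Bakr, Slot 2→Bakr, Slot 3→Gallo, Slot 4→Rossi+Fong, Slot 5→Gallo, Slot 6→Gallo, Slot 7→Bakr, Slot 8→Rossi+Fong, Slot 9→Fong, Slot 10→Rossi.
Loads: Gallo 3, Bakr 3, Rossi 3, Fong 3 — all ≤ 3.

3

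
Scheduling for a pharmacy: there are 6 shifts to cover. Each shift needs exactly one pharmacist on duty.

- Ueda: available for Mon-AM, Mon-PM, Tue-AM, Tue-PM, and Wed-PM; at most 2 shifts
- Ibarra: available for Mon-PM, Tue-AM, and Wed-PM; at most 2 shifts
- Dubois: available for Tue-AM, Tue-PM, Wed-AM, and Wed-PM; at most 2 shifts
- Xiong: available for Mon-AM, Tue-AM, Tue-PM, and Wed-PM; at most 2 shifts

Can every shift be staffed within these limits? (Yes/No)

Yes

Wed-AM can only be covered by Dubois, so that assignment is forced.
One valid schedule: Mon-AM→Ueda, Mon-PM→Ueda, Tue-AM→Ibarra, Tue-PM→Dubois, Wed-AM→Dubois, Wed-PM→Ibarra.
Loads: Ueda 2/2, Ibarra 2/2, Dubois 2/2, Xiong 0/2 — all within limits.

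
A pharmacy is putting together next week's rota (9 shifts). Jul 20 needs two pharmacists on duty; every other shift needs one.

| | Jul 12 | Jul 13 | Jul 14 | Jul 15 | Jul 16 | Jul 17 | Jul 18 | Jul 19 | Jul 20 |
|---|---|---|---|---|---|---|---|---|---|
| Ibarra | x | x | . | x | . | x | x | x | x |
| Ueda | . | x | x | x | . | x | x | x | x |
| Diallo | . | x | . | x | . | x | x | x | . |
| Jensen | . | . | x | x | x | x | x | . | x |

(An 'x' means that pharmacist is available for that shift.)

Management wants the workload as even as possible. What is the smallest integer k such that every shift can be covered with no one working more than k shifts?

With 4 pharmacists and 10 worker-slots to fill, someone must work at least ⌈10/4⌉ = 3 shifts, so k ≥ 3.
k = 3 works: Jul 12→Ibarra, Jul 13→Ibarra, Jul 14→Ueda, Jul 15→Ueda, Jul 16→Jensen, Jul 17→Diallo, Jul 18→Diallo, Jul 19→Ibarra, Jul 20→Ueda+Jensen.
Loads: Ibarra 3, Ueda 3, Diallo 2, Jensen 2 — all ≤ 3.

3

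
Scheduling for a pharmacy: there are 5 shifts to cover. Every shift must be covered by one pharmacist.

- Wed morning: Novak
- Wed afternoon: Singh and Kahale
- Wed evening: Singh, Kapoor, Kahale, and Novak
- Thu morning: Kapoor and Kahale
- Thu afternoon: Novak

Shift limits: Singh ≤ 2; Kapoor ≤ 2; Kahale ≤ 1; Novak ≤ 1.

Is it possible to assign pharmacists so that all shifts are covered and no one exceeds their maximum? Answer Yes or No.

No

Total capacity is 6 and 5 slots are needed, so capacity alone doesn't rule it out.
Shifts {Wed morning, Thu afternoon} need 2 worker-slots in total, but the pharmacists available for any of those shifts (Novak) can supply at most 1 among them. So no valid schedule exists.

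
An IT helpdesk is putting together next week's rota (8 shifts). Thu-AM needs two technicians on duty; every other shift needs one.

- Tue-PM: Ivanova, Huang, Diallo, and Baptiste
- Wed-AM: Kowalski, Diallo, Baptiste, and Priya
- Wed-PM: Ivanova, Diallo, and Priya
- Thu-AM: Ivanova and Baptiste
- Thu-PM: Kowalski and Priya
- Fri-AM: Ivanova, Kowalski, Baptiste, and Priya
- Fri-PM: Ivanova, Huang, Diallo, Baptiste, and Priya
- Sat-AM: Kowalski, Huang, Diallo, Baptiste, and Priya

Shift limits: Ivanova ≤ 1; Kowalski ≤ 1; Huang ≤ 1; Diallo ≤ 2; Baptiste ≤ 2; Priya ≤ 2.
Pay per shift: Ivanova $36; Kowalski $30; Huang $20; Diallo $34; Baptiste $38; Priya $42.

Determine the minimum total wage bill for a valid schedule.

$314

Thu-AM can only be covered by Ivanova and Baptiste, so that assignment is forced.
Picking the cheapest available technician for each shift independently would cost $258, but that ignores the shift limits.
An optimal schedule: Tue-PM→Huang, Wed-AM→Diallo, Wed-PM→Diallo, Thu-AM→Ivanova+Baptiste, Thu-PM→Kowalski, Fri-AM→Baptiste, Fri-PM→Priya, Sat-AM→Priya.
Total: 20 + 34 + 34 + 36 + 38 + 30 + 38 + 42 + 42 = $314.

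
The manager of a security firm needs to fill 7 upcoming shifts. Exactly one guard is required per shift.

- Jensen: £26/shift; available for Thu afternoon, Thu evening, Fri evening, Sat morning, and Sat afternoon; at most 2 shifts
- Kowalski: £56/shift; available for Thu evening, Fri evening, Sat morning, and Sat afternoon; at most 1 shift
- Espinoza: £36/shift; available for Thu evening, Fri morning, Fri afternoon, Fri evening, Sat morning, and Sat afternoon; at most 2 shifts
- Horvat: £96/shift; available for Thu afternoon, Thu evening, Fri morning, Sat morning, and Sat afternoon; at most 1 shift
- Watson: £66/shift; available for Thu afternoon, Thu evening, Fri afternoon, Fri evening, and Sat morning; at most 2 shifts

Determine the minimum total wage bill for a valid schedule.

Picking the cheapest available guard for each shift independently would cost £202, but that ignores the shift limits.
An optimal schedule: Thu afternoon→Jensen, Thu evening→Watson, Fri morning→Espinoza, Fri afternoon→Espinoza, Fri evening→Jensen, Sat morning→Watson, Sat afternoon→Kowalski.
Total: 26 + 66 + 36 + 36 + 26 + 66 + 56 = £312.

£312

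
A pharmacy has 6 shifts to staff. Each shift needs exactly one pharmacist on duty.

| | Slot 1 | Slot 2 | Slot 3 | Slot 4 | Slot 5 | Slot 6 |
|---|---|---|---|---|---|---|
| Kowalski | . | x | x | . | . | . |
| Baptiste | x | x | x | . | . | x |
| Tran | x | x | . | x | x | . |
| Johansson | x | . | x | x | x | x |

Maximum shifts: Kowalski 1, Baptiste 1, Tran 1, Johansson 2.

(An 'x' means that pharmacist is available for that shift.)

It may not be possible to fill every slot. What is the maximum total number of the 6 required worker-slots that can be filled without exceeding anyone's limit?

Total capacity across all pharmacists is 1+1+1+2 = 5, and 6 slots are needed, so at most 5 can be filled.
An assignment achieving 5: Slot 1→Johansson, Slot 2→Kowalski, Slot 4→Tran, Slot 5→Johansson, Slot 6→Baptiste.
Loads: Kowalski 1/1, Baptiste 1/1, Tran 1/1, Johansson 2/2.

5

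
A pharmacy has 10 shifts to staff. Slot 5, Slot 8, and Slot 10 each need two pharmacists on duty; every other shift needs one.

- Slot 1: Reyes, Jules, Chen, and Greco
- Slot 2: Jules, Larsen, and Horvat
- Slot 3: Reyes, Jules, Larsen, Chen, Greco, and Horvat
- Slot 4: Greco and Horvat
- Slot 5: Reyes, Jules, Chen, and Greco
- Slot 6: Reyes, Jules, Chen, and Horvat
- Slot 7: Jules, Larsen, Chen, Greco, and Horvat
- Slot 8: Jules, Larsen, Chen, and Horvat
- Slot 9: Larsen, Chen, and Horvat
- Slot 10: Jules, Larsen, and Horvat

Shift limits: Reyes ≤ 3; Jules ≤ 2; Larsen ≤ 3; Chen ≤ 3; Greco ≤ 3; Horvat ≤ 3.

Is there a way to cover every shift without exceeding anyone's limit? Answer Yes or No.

One valid schedule: Slot 1→Reyes, Slot 2→Jules, Slot 3→Reyes, Slot 4→Greco, Slot 5→Chen+Greco, Slot 6→Reyes, Slot 7→Larsen, Slot 8→Chen+Horvat, Slot 9→Larsen, Slot 10→Jules+Larsen.
Loads: Reyes 3/3, Jules 2/2, Larsen 3/3, Chen 2/3, Greco 2/3, Horvat 1/3 — all within limits.

Yes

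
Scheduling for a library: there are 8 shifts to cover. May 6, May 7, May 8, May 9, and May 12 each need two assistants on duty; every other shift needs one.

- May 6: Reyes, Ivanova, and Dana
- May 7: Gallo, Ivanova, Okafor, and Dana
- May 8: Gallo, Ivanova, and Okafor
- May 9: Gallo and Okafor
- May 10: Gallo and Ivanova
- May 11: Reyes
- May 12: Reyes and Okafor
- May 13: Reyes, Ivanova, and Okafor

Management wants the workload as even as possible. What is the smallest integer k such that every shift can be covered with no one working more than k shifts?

With 5 assistants and 13 worker-slots to fill, someone must work at least ⌈13/5⌉ = 3 shifts, so k ≥ 3.
k = 3 works: May 6→Reyes+Ivanova, May 7→Okafor+Dana, May 8→Gallo+Ivanova, May 9→Gallo+Okafor, May 10→Gallo, May 11→Reyes, May 12→Reyes+Okafor, May 13→Ivanova.
Loads: Reyes 3, Gallo 3, Ivanova 3, Okafor 3, Dana 1 — all ≤ 3.

3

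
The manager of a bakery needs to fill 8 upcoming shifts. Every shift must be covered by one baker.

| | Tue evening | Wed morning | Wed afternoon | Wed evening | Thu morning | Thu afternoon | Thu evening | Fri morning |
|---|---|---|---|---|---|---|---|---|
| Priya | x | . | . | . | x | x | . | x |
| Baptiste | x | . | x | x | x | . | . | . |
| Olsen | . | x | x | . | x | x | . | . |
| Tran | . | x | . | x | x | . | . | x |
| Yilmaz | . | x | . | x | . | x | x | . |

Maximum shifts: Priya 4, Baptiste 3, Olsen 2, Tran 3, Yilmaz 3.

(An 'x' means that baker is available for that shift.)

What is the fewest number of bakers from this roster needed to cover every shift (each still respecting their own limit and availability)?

3

8 slots to fill and no one can take more than 4, so at least ⌈8/4⌉ = 2 bakers are needed.
Any 2 bakers together have capacity at most 4+3 = 7 < 8 slots, so 2 can never suffice.
Priya, Baptiste, and Yilmaz alone can cover everything: Tue evening→Priya, Wed morning→Yilmaz, Wed afternoon→Baptiste, Wed evening→Baptiste, Thu morning→Priya, Thu afternoon→Priya, Thu evening→Yilmaz, Fri morning→Priya.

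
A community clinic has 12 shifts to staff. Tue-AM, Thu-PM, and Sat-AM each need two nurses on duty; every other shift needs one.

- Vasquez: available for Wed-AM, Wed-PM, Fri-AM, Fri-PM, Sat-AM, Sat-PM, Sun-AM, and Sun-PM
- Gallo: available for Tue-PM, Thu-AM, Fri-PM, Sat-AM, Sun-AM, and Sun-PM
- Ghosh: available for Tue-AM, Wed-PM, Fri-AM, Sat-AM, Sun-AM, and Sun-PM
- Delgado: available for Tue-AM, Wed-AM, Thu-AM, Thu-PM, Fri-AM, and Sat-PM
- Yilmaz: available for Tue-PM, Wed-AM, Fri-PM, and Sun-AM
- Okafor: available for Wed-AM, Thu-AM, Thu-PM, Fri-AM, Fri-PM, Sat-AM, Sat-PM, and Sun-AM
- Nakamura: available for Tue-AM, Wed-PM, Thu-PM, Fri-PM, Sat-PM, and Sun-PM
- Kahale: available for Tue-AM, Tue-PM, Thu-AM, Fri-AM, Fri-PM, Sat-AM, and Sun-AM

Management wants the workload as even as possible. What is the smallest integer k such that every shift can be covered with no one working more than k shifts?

With 8 nurses and 15 worker-slots to fill, someone must work at least ⌈15/8⌉ = 2 shifts, so k ≥ 2.
k = 2 works: Tue-AM→Nakamura+Kahale, Tue-PM→Gallo, Wed-AM→Vasquez, Wed-PM→Vasquez, Thu-AM→Gallo, Thu-PM→Delgado+Okafor, Fri-AM→Ghosh, Fri-PM→Yilmaz, Sat-AM→Okafor+Kahale, Sat-PM→Delgado, Sun-AM→Yilmaz, Sun-PM→Ghosh.
Loads: Vasquez 2, Gallo 2, Ghosh 2, Delgado 2, Yilmaz 2, Okafor 2, Nakamura 1, Kahale 2 — all ≤ 2.

2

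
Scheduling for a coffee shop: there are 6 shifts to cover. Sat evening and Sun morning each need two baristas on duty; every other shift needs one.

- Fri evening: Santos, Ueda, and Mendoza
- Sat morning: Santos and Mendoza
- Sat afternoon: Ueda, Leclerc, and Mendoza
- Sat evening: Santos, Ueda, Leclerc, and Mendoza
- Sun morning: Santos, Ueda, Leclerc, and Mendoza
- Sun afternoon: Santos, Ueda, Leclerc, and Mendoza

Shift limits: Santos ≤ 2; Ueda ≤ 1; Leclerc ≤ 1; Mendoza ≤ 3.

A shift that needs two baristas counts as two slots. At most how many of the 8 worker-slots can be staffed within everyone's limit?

Total capacity across all baristas is 2+1+1+3 = 7, and 8 slots are needed, so at most 7 can be filled.
An assignment achieving 7: Fri evening→Santos, Sat morning→Santos, Sat afternoon→Ueda, Sat evening→Leclerc+Mendoza, Sun morning→Mendoza, Sun afternoon→Mendoza.
Loads: Santos 2/2, Ueda 1/1, Leclerc 1/1, Mendoza 3/3.

7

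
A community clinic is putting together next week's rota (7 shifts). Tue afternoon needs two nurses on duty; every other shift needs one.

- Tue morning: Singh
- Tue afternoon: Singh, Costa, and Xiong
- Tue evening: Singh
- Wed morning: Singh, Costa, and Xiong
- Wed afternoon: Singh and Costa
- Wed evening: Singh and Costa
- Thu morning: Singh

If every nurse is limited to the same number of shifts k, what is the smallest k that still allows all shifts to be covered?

With 3 nurses and 8 worker-slots to fill, someone must work at least ⌈8/3⌉ = 3 shifts, so k ≥ 3.
k = 3 works: Tue morning→Singh, Tue afternoon→Costa+Xiong, Tue evening→Singh, Wed morning→Xiong, Wed afternoon→Costa, Wed evening→Costa, Thu morning→Singh.
Loads: Singh 3, Costa 3, Xiong 2 — all ≤ 3.

3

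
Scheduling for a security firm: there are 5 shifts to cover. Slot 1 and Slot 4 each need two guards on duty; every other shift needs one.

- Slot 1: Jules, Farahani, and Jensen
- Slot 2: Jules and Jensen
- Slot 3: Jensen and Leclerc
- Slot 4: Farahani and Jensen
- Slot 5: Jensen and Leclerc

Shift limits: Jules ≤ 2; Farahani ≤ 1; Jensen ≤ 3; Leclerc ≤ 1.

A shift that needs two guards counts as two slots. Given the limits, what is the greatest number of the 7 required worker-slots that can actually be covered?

Total capacity across all guards is 2+1+3+1 = 7, and 7 slots are needed, so at most 7 can be filled.
An assignment achieving 7: Slot 1→Jules+Jensen, Slot 2→Jules, Slot 3→Jensen, Slot 4→Farahani+Jensen, Slot 5→Leclerc.
Loads: Jules 2/2, Farahani 1/1, Jensen 3/3, Leclerc 1/1.

7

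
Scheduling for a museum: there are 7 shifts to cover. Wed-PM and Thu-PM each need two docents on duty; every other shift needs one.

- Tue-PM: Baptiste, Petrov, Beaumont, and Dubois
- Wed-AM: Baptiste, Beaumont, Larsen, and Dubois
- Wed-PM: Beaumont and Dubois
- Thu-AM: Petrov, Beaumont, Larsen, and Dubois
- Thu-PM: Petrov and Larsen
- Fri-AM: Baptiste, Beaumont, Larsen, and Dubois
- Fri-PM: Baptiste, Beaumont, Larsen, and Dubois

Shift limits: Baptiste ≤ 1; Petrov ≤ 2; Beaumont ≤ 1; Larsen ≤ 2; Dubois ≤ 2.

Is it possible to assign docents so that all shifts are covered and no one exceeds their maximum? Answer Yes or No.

Total capacity is 1+2+1+2+2 = 8 but 9 worker-slots are needed — infeasible.

No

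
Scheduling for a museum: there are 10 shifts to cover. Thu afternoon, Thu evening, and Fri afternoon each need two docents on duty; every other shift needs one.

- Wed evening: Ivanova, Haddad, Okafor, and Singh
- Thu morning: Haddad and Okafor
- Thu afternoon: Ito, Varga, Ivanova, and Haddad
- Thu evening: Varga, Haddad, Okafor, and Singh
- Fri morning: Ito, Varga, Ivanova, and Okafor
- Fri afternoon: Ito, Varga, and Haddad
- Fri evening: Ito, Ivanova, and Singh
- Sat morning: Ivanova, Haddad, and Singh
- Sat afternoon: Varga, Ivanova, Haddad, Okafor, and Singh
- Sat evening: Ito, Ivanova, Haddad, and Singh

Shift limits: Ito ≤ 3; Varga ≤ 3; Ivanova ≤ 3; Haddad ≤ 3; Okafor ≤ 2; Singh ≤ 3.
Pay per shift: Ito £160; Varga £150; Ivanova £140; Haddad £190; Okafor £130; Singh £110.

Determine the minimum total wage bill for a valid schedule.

£1780

Picking the cheapest available docent for each shift independently would cost £1650, but that ignores the shift limits.
An optimal schedule: Wed evening→Singh, Thu morning→Okafor, Thu afternoon→Varga+Ito, Thu evening→Okafor+Varga, Fri morning→Ivanova, Fri afternoon→Varga+Ito, Fri evening→Singh, Sat morning→Singh, Sat afternoon→Ivanova, Sat evening→Ivanova.
Total: 110 + 130 + 150 + 160 + 130 + 150 + 140 + 150 + 160 + 110 + 110 + 140 + 140 = £1780.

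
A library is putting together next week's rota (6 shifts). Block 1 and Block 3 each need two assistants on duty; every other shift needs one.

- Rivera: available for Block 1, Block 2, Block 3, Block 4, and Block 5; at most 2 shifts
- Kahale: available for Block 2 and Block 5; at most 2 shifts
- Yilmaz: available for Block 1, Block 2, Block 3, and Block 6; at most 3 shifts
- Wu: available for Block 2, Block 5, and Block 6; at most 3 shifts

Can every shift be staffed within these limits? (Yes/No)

No

Total capacity is 10 and 8 slots are needed, so capacity alone doesn't rule it out.
Shifts {Block 1, Block 3, Block 4} need 5 worker-slots in total, but the assistants available for any of those shifts (Rivera and Yilmaz) can supply at most 4 among them. So no valid schedule exists.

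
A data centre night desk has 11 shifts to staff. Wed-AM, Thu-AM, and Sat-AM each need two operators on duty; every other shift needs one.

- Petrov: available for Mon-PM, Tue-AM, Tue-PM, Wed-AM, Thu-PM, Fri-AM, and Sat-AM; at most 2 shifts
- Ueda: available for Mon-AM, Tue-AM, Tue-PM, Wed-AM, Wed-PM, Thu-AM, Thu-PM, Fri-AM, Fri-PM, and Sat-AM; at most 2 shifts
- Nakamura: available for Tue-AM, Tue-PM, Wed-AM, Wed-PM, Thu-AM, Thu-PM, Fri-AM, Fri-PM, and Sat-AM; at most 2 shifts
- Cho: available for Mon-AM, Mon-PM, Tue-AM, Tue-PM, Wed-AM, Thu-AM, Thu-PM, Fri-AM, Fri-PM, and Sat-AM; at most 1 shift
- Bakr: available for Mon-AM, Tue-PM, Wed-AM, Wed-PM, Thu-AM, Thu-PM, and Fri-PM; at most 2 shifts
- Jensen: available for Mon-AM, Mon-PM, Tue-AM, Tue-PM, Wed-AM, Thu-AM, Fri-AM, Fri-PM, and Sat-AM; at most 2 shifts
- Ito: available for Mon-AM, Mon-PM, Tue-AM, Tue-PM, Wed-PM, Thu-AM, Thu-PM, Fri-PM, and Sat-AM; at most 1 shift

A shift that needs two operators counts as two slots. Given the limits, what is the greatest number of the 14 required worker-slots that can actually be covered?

Total capacity across all operators is 2+2+2+1+2+2+1 = 12, and 14 slots are needed, so at most 12 can be filled.
An assignment achieving 12: Mon-AM→Ueda, Mon-PM→Petrov, Tue-AM→Nakamura, Wed-AM→Nakamura+Cho, Wed-PM→Ueda, Thu-AM→Bakr+Jensen, Thu-PM→Bakr, Fri-AM→Petrov, Fri-PM→Jensen, Sat-AM→Ito.
Loads: Petrov 2/2, Ueda 2/2, Nakamura 2/2, Cho 1/1, Bakr 2/2, Jensen 2/2, Ito 1/1.

12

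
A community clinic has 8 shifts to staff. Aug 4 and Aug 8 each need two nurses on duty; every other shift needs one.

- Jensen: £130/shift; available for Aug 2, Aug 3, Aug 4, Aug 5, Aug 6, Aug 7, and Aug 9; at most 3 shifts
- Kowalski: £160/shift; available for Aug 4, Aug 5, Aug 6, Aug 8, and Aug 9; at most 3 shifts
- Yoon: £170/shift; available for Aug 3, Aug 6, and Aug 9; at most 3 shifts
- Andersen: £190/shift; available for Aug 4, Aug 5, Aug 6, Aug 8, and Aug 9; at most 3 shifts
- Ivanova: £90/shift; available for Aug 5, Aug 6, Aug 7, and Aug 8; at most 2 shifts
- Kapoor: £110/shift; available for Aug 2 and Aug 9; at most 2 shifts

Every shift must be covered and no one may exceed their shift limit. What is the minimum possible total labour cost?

£1270

Picking the cheapest available nurse for each shift independently would cost £1160, but that ignores the shift limits.
An optimal schedule: Aug 2→Kapoor, Aug 3→Jensen, Aug 4→Jensen+Kowalski, Aug 5→Jensen, Aug 6→Kowalski, Aug 7→Ivanova, Aug 8→Ivanova+Kowalski, Aug 9→Kapoor.
Total: 110 + 130 + 130 + 160 + 130 + 160 + 90 + 90 + 160 + 110 = £1270.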